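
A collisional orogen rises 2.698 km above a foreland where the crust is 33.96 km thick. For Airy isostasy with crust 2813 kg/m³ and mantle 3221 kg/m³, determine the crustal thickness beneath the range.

Root depth r = h ρ_c / (ρ_m − ρ_c) = 2.698 km × 2813 / 408 = 18.6 km.
Total thickness = T + h + r = 33.96 km + 2.698 km + 18.6 km = 55.3 km.

55.3 km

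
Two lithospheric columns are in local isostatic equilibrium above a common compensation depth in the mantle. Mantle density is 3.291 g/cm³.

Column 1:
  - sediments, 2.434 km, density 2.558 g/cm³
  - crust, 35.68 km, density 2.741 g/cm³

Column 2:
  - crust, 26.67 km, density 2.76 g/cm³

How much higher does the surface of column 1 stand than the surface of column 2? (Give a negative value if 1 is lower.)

2.2 km

For any compensation level in the mantle, the mantle terms cancel and isostasy reduces to e = (Σt_1 − Σt_2) − (Σ(ρt)_1 − Σ(ρt)_2) / ρ_m.
Σt_1 = 38.114 km; Σt_2 = 26.67 km; Σ(ρt)_1 = 104.025052; Σ(ρt)_2 = 73.6092 (in km·g/cm³).
e = (38.114 − 26.67) − (104.025052 − 73.6092) / 3.291 = 2.2 km.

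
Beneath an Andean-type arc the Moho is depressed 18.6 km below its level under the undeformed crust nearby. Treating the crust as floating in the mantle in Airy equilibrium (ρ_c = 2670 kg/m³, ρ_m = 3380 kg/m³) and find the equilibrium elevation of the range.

Balancing pressure at the compensation depth: ρ_c h = (ρ_m − ρ_c) r.
h = r (ρ_m − ρ_c) / ρ_c = 18.6 km × (3380 − 2670) / 2670 = 4.95 km.

4.95 km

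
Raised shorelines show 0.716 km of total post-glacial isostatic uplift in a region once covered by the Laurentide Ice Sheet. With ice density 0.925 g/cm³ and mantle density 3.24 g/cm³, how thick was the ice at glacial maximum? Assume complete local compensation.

2.51 km

u = t ρ_ice/ρ_m → t = u ρ_m/ρ_ice = 0.716 km × 3.24/0.925 = 2.51 km.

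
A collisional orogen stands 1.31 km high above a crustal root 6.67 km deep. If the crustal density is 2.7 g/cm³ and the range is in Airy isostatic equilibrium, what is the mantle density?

Airy balance: ρ_c h = (ρ_m − ρ_c) r → ρ_m = ρ_c (1 + h/r).
ρ_m = 2.7 × (1 + 1.31 km/6.67 km) = 3.23 g/cm³.

3.23 g/cm³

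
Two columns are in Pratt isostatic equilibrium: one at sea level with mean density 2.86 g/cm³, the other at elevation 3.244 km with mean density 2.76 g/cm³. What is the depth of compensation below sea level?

ρ_ref D = ρ (D + h) → D (ρ_ref − ρ) = ρ h.
D = ρ h/(ρ_ref − ρ) = 2.76 × 3.244 km/(2.86 − 2.76) = 89.5 km.

89.5 km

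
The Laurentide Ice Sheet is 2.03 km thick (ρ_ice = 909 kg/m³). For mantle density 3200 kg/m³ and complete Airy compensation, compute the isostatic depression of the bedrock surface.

0.577 km

In Airy isostatic equilibrium: the ice load ρ_ice t is balanced by mantle displaced below, ρ_m s.
s = t ρ_ice / ρ_m = 2.03 km × 909/3200 = 0.577 km.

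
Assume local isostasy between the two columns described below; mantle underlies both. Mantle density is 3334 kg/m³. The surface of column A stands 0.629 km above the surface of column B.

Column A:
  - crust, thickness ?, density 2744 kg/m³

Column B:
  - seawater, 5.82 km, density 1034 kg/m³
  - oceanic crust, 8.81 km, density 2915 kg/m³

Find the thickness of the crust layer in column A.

32.5 km

Take the compensation level at the base of the deeper column (depth z_c below the surface of column A) and equate Σ ρ_i t_i down to z_c; mantle fills any gap and the z_c terms cancel.
Column A: x×2744 + (z_c − 0 − x)×3334
Column B: 0.629×0 + 5.82×1034 + 8.81×2915 + (z_c − 0.629 − 14.63)×3334
The z_c×3334 term appears on both sides and cancels. Collect the known terms of each column as K = Σ(ρt)_known − 3334 × (depth of known layers): K_A = 0 − 3334×0 = 0; K_B = 31699.03 − 3334×(0.629 + 14.63) = −19174.476.
Balance: K_A − x×(3334 − 2744) = K_B, so x = (K_A − K_B)/(3334 − 2744) = 19174.5/590 = 32.5 km.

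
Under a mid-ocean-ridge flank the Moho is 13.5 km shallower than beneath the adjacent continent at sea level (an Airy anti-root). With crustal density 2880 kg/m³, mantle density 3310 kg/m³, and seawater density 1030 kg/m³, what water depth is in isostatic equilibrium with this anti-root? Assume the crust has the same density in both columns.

3.14 km

Replacing a thickness d of crust by seawater at the top must be balanced by replacing crust with mantle at the base: d (ρ_c − ρ_w) = a (ρ_m − ρ_c).
d = a (ρ_m − ρ_c)/(ρ_c − ρ_w) = 13.5 km × 430/1850 = 3.14 km.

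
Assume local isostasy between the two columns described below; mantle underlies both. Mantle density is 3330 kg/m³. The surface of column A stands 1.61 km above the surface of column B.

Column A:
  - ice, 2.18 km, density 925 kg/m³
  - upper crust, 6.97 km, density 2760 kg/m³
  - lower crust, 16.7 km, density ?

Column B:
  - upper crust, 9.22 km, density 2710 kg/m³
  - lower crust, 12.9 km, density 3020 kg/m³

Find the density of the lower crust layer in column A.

2980 kg/m³

Take the compensation level at the base of the deeper column (depth z_c below the surface of column A) and equate Σ ρ_i t_i down to z_c; mantle fills any gap and the z_c terms cancel.
Column A: 2.18×925 + 6.97×2760 + 16.7×ρ + (z_c − 25.85)×3330
Column B: 1.61×0 + 9.22×2710 + 12.9×3020 + (z_c − 1.61 − 22.12)×3330
The z_c×3330 term appears on both sides and cancels. Collect the known terms of each column as K = Σ(ρt)_known − 3330 × (depth of known layers): K_A = 21253.7 − 3330×25.85 = −64826.8; K_B = 63944.2 − 3330×(1.61 + 22.12) = −15076.7.
Balance: K_A + 16.7×ρ = K_B, so ρ = (K_B − K_A)/16.7 = 49750.1/16.7 = 2980 kg/m³.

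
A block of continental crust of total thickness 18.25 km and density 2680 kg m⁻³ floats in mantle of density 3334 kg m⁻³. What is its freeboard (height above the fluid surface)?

Floating equilibrium: submerged depth d = t ρ_obj/ρ_fluid = 18.25 km × 2680/3334 = 14.67 km.
Freeboard = t − d = 18.25 km − 14.67 km = 3.58 km.

3.58 km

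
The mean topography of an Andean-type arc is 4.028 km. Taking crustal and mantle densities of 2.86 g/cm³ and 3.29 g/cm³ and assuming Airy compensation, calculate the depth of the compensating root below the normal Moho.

For local isostatic compensation: the weight of the topography is balanced by the buoyancy of the root, ρ_c h = (ρ_m − ρ_c) r.
r = h · ρ_c / (ρ_m − ρ_c) = 4.028 km × 2.86 / (3.29 − 2.86) = 26.8 km.

26.8 km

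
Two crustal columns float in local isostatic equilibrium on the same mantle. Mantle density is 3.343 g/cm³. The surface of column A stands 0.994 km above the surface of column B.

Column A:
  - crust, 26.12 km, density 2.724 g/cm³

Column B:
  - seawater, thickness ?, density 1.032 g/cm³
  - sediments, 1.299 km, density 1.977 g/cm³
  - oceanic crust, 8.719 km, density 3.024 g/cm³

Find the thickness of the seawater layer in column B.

3.59 km

Take the compensation level at the base of the deeper column (depth z_c below the surface of column A) and equate Σ ρ_i t_i down to z_c; mantle fills any gap and the z_c terms cancel.
Column A: 26.12×2.724 + (z_c − 26.12)×3.343
Column B: 0.994×0 + x×1.032 + 1.299×1.977 + 8.719×3.024 + (z_c − 0.994 − 10.018 − x)×3.343
The z_c×3.343 term appears on both sides and cancels. Collect the known terms of each column as K = Σ(ρt)_known − 3.343 × (depth of known layers): K_A = 71.15088 − 3.343×26.12 = −16.16828; K_B = 28.934379 − 3.343×(0.994 + 10.018) = −7.878737.
Balance: K_A = K_B − x×(3.343 − 1.032), so x = (K_B − K_A)/(3.343 − 1.032) = 8.28954/2.311 = 3.59 km.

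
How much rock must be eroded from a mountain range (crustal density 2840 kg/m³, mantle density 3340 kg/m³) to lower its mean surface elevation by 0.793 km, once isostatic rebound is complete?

Net drop Δ = e − u = e − e ρ_c/ρ_m = e (ρ_m − ρ_c)/ρ_m.
e = Δ ρ_m/(ρ_m − ρ_c) = 0.793 km × 3340/500 = 5.3 km.

5.3 km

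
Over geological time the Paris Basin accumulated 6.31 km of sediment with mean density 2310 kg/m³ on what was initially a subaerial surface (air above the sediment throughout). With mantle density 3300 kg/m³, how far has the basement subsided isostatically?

4.42 km

Subaerial load: s = t ρ_sed / ρ_m = 6.31 km × 2310/3300 = 4.42 km.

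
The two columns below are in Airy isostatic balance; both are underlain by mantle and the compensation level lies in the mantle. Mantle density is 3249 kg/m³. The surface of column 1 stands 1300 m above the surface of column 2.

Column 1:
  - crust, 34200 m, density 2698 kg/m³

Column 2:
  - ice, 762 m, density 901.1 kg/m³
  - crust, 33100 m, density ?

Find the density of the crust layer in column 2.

2860 kg/m³

Take the compensation level at the base of the deeper column (depth z_c below the surface of column 1) and equate Σ ρ_i t_i down to z_c; mantle fills any gap and the z_c terms cancel.
Column 1: 34200×2698 + (z_c − 34200)×3249
Column 2: 1300×0 + 762×901.1 + 33100×ρ + (z_c − 1300 − 33862)×3249
The z_c×3249 term appears on both sides and cancels. Collect the known terms of each column as K = Σ(ρt)_known − 3249 × (depth of known layers): K_1 = 92271600 − 3249×34200 = −18844200; K_2 = 686638.2 − 3249×(1300 + 33862) = −113554700.
Balance: K_1 = K_2 + 33100×ρ, so ρ = (K_1 − K_2)/33100 = 94710500/33100 = 2860 kg/m³.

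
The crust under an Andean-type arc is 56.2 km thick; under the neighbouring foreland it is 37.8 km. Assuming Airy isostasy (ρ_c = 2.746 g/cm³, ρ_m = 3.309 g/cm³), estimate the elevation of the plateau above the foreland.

Excess crust Δ = 56.2 km − 37.8 km = 18.4 km, split between elevation h and root r with h + r = Δ.
Airy balance ρ_c h = (ρ_m − ρ_c) r gives r = h ρ_c/(ρ_m − ρ_c), so h (1 + ρ_c/(ρ_m − ρ_c)) = Δ, i.e. h = Δ (ρ_m − ρ_c)/ρ_m.
h = 18.4 km × 0.563/3.309 = 3.13 km.

3.13 km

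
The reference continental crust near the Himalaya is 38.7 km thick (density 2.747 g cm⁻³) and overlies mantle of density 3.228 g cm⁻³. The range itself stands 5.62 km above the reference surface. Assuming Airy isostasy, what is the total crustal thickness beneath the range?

Root depth r = h ρ_c / (ρ_m − ρ_c) = 5.62 km × 2.747 / 0.481 = 32.1 km.
Total thickness = T + h + r = 38.7 km + 5.62 km + 32.1 km = 76.4 km.

76.4 km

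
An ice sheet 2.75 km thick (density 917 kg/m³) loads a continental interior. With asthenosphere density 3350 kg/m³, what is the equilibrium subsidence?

0.753 km

By Archimedes' principle applied to the lithosphere: the ice load ρ_ice t is balanced by mantle displaced below, ρ_m s.
s = t ρ_ice / ρ_m = 2.75 km × 917/3350 = 0.753 km.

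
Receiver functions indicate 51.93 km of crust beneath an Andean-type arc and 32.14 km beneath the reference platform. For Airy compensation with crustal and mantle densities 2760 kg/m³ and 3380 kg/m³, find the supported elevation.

Excess crust Δ = 51.93 km − 32.14 km = 19.79 km, split between elevation h and root r with h + r = Δ.
Airy balance ρ_c h = (ρ_m − ρ_c) r gives r = h ρ_c/(ρ_m − ρ_c), so h (1 + ρ_c/(ρ_m − ρ_c)) = Δ, i.e. h = Δ (ρ_m − ρ_c)/ρ_m.
h = 19.79 km × 620/3380 = 3.63 km.

3.63 km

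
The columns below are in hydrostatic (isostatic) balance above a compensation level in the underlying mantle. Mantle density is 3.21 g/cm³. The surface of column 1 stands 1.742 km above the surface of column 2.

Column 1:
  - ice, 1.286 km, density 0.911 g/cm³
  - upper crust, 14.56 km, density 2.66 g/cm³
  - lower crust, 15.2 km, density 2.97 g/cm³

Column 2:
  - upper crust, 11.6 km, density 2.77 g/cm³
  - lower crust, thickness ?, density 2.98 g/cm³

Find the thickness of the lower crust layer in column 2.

17 km

Take the compensation level at the base of the deeper column (depth z_c below the surface of column 1) and equate Σ ρ_i t_i down to z_c; mantle fills any gap and the z_c terms cancel.
Column 1: 1.286×0.911 + 14.56×2.66 + 15.2×2.97 + (z_c − 31.046)×3.21
Column 2: 1.742×0 + 11.6×2.77 + x×2.98 + (z_c − 1.742 − 11.6 − x)×3.21
The z_c×3.21 term appears on both sides and cancels. Collect the known terms of each column as K = Σ(ρt)_known − 3.21 × (depth of known layers): K_1 = 85.045146 − 3.21×31.046 = −14.612514; K_2 = 32.132 − 3.21×(1.742 + 11.6) = −10.69582.
Balance: K_1 = K_2 − x×(3.21 − 2.98), so x = (K_2 − K_1)/(3.21 − 2.98) = 3.91669/0.23 = 17 km.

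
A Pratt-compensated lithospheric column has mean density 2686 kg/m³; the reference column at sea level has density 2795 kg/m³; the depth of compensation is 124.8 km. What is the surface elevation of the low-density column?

5.06 km

ρ_ref D = ρ (D + h) → h = D (ρ_ref − ρ)/ρ.
h = 124.8 km × (2795 − 2686)/2686 = 5.06 km.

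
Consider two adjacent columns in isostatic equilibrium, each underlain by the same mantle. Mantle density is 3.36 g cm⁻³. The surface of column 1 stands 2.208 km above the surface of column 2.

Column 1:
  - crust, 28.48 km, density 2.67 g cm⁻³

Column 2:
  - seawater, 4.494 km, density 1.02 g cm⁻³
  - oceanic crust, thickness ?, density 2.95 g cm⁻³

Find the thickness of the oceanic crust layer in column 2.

4.19 km

Take the compensation level at the base of the deeper column (depth z_c below the surface of column 1) and equate Σ ρ_i t_i down to z_c; mantle fills any gap and the z_c terms cancel.
Column 1: 28.48×2.67 + (z_c − 28.48)×3.36
Column 2: 2.208×0 + 4.494×1.02 + x×2.95 + (z_c − 2.208 − 4.494 − x)×3.36
The z_c×3.36 term appears on both sides and cancels. Collect the known terms of each column as K = Σ(ρt)_known − 3.36 × (depth of known layers): K_1 = 76.0416 − 3.36×28.48 = −19.6512; K_2 = 4.58388 − 3.36×(2.208 + 4.494) = −17.93484.
Balance: K_1 = K_2 − x×(3.36 − 2.95), so x = (K_2 − K_1)/(3.36 − 2.95) = 1.71636/0.41 = 4.19 km.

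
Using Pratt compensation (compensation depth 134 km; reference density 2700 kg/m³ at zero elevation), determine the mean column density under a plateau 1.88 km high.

Pratt balance: ρ_ref D = ρ (D + h).
ρ = ρ_ref D/(D + h) = 2700 × 134 km/(134 km + 1.88 km) = 2660 kg/m³.

2660 kg/m³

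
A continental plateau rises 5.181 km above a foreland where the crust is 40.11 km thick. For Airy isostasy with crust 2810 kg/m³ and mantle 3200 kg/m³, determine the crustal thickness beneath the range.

Root depth r = h ρ_c / (ρ_m − ρ_c) = 5.181 km × 2810 / 390 = 37.33 km.
Total thickness = T + h + r = 40.11 km + 5.181 km + 37.33 km = 82.6 km.

82.6 km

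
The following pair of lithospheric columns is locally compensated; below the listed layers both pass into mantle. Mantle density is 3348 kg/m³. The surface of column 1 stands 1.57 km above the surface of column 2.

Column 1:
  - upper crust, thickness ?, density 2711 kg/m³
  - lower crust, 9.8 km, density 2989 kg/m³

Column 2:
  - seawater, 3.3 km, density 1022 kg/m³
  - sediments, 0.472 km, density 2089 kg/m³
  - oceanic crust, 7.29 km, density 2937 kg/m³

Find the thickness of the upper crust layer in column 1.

20.4 km

Take the compensation level at the base of the deeper column (depth z_c below the surface of column 1) and equate Σ ρ_i t_i down to z_c; mantle fills any gap and the z_c terms cancel.
Column 1: x×2711 + 9.8×2989 + (z_c − 9.8 − x)×3348
Column 2: 1.57×0 + 3.3×1022 + 0.472×2089 + 7.29×2937 + (z_c − 1.57 − 11.062)×3348
The z_c×3348 term appears on both sides and cancels. Collect the known terms of each column as K = Σ(ρt)_known − 3348 × (depth of known layers): K_1 = 29292.2 − 3348×9.8 = −3518.2; K_2 = 25769.338 − 3348×(1.57 + 11.062) = −16522.598.
Balance: K_1 − x×(3348 − 2711) = K_2, so x = (K_1 − K_2)/(3348 − 2711) = 13004.4/637 = 20.4 km.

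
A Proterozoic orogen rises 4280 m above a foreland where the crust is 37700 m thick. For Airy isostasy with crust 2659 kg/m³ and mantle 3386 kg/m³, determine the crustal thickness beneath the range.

Root depth r = h ρ_c / (ρ_m − ρ_c) = 4280 m × 2659 / 727 = 15650 m.
Total thickness = T + h + r = 37700 m + 4280 m + 15650 m = 57600 m.

57600 m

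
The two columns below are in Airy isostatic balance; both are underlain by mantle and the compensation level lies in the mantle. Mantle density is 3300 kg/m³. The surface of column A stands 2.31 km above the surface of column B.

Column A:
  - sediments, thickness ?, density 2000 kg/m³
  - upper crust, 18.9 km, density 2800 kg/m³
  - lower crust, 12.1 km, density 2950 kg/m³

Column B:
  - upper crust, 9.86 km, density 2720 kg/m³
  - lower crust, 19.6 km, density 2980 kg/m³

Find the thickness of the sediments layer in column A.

4.56 km

Take the compensation level at the base of the deeper column (depth z_c below the surface of column A) and equate Σ ρ_i t_i down to z_c; mantle fills any gap and the z_c terms cancel.
Column A: x×2000 + 18.9×2800 + 12.1×2950 + (z_c − 31 − x)×3300
Column B: 2.31×0 + 9.86×2720 + 19.6×2980 + (z_c − 2.31 − 29.46)×3300
The z_c×3300 term appears on both sides and cancels. Collect the known terms of each column as K = Σ(ρt)_known − 3300 × (depth of known layers): K_A = 88615 − 3300×31 = −13685; K_B = 85227.2 − 3300×(2.31 + 29.46) = −19613.8.
Balance: K_A − x×(3300 − 2000) = K_B, so x = (K_A − K_B)/(3300 − 2000) = 5928.8/1300 = 4.56 km.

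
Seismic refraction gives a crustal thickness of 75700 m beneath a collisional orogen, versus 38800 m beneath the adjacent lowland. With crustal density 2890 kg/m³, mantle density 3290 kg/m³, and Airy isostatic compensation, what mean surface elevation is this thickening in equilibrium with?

4490 m

Excess crust Δ = 75700 m − 38800 m = 36900 m, split between elevation h and root r with h + r = Δ.
Airy balance ρ_c h = (ρ_m − ρ_c) r gives r = h ρ_c/(ρ_m − ρ_c), so h (1 + ρ_c/(ρ_m − ρ_c)) = Δ, i.e. h = Δ (ρ_m − ρ_c)/ρ_m.
h = 36900 m × 400/3290 = 4490 m.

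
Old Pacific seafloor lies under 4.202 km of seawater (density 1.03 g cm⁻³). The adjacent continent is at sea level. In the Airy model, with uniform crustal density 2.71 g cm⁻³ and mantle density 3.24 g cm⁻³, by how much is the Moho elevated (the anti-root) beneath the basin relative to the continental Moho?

13.3 km

Balancing pressure at the compensation depth: replacing crust with seawater at the top is compensated by replacing crust with mantle at the base: d (ρ_c − ρ_w) = a (ρ_m − ρ_c).
a = d (ρ_c − ρ_w)/(ρ_m − ρ_c) = 4.202 km × 1.68/0.53 = 13.3 km.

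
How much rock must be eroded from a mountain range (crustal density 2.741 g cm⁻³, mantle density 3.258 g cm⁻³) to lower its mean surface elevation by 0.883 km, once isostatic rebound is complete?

Net drop Δ = e − u = e − e ρ_c/ρ_m = e (ρ_m − ρ_c)/ρ_m.
e = Δ ρ_m/(ρ_m − ρ_c) = 0.883 km × 3.258/0.517 = 5.56 km.

5.56 km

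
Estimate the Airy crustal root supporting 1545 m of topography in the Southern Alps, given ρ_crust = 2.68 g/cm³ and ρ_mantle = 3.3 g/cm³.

Equating mass per unit area of the two columns: the weight of the topography is balanced by the buoyancy of the root, ρ_c h = (ρ_m − ρ_c) r.
r = h · ρ_c / (ρ_m − ρ_c) = 1545 m × 2.68 / (3.3 − 2.68) = 6680 m.

6680 m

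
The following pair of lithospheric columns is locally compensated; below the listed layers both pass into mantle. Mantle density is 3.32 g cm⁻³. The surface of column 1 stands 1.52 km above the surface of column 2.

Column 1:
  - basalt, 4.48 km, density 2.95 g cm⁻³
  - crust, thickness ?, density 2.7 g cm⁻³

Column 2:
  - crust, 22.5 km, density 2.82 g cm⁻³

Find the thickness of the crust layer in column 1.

Take the compensation level at the base of the deeper column (depth z_c below the surface of column 1) and equate Σ ρ_i t_i down to z_c; mantle fills any gap and the z_c terms cancel.
Column 1: 4.48×2.95 + x×2.7 + (z_c − 4.48 − x)×3.32
Column 2: 1.52×0 + 22.5×2.82 + (z_c − 1.52 − 22.5)×3.32
The z_c×3.32 term appears on both sides and cancels. Collect the known terms of each column as K = Σ(ρt)_known − 3.32 × (depth of known layers): K_1 = 13.216 − 3.32×4.48 = −1.6576; K_2 = 63.45 − 3.32×(1.52 + 22.5) = −16.2964.
Balance: K_1 − x×(3.32 − 2.7) = K_2, so x = (K_1 − K_2)/(3.32 − 2.7) = 14.6388/0.62 = 23.6 km.

23.6 km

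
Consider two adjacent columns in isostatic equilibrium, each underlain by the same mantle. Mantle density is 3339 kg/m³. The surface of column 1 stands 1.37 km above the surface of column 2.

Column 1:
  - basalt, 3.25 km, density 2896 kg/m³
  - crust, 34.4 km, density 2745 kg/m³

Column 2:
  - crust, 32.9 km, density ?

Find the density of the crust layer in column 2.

Take the compensation level at the base of the deeper column (depth z_c below the surface of column 1) and equate Σ ρ_i t_i down to z_c; mantle fills any gap and the z_c terms cancel.
Column 1: 3.25×2896 + 34.4×2745 + (z_c − 37.65)×3339
Column 2: 1.37×0 + 32.9×ρ + (z_c − 1.37 − 32.9)×3339
The z_c×3339 term appears on both sides and cancels. Collect the known terms of each column as K = Σ(ρt)_known − 3339 × (depth of known layers): K_1 = 103840 − 3339×37.65 = −21873.35; K_2 = 0 − 3339×(1.37 + 32.9) = −114427.53.
Balance: K_1 = K_2 + 32.9×ρ, so ρ = (K_1 − K_2)/32.9 = 92554.2/32.9 = 2810 kg/m³.

2810 kg/m³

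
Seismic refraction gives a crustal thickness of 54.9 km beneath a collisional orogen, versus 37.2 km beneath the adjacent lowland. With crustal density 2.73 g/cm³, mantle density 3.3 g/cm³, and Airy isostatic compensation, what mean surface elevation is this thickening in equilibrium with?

Excess crust Δ = 54.9 km − 37.2 km = 17.7 km, split between elevation h and root r with h + r = Δ.
Airy balance ρ_c h = (ρ_m − ρ_c) r gives r = h ρ_c/(ρ_m − ρ_c), so h (1 + ρ_c/(ρ_m − ρ_c)) = Δ, i.e. h = Δ (ρ_m − ρ_c)/ρ_m.
h = 17.7 km × 0.57/3.3 = 3.06 km.

3.06 km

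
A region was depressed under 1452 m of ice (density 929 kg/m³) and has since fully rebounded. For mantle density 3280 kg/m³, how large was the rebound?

Removing the load lets mantle flow back in; uplift u satisfies ρ_ice t = ρ_m u.
u = t ρ_ice/ρ_m = 1452 m × 929/3280 = 411 m.

411 m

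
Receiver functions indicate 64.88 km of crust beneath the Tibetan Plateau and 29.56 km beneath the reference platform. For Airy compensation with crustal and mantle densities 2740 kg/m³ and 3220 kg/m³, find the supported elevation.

Excess crust Δ = 64.88 km − 29.56 km = 35.32 km, split between elevation h and root r with h + r = Δ.
Airy balance ρ_c h = (ρ_m − ρ_c) r gives r = h ρ_c/(ρ_m − ρ_c), so h (1 + ρ_c/(ρ_m − ρ_c)) = Δ, i.e. h = Δ (ρ_m − ρ_c)/ρ_m.
h = 35.32 km × 480/3220 = 5.27 km.

5.27 km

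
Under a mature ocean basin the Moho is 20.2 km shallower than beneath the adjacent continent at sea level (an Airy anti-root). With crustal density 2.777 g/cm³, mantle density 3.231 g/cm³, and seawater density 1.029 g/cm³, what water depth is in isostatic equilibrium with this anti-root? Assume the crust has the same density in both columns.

Replacing a thickness d of crust by seawater at the top must be balanced by replacing crust with mantle at the base: d (ρ_c − ρ_w) = a (ρ_m − ρ_c).
d = a (ρ_m − ρ_c)/(ρ_c − ρ_w) = 20.2 km × 0.454/1.748 = 5.25 km.

5.25 km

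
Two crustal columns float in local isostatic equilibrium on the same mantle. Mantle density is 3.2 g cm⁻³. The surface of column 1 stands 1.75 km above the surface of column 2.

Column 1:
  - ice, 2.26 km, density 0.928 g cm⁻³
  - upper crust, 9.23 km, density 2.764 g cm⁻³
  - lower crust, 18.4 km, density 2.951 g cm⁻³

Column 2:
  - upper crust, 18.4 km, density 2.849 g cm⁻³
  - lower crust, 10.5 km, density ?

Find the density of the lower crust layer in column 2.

Take the compensation level at the base of the deeper column (depth z_c below the surface of column 1) and equate Σ ρ_i t_i down to z_c; mantle fills any gap and the z_c terms cancel.
Column 1: 2.26×0.928 + 9.23×2.764 + 18.4×2.951 + (z_c − 29.89)×3.2
Column 2: 1.75×0 + 18.4×2.849 + 10.5×ρ + (z_c − 1.75 − 28.9)×3.2
The z_c×3.2 term appears on both sides and cancels. Collect the known terms of each column as K = Σ(ρt)_known − 3.2 × (depth of known layers): K_1 = 81.9074 − 3.2×29.89 = −13.7406; K_2 = 52.4216 − 3.2×(1.75 + 28.9) = −45.6584.
Balance: K_1 = K_2 + 10.5×ρ, so ρ = (K_1 − K_2)/10.5 = 31.9178/10.5 = 3.04 g cm⁻³.

3.04 g cm⁻³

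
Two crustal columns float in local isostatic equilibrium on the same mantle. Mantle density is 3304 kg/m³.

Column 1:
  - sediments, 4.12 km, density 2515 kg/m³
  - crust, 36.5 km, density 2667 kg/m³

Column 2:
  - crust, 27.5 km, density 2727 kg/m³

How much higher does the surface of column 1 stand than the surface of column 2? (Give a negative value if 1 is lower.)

For any compensation level in the mantle, the mantle terms cancel and isostasy reduces to e = (Σt_1 − Σt_2) − (Σ(ρt)_1 − Σ(ρt)_2) / ρ_m.
Σt_1 = 40.62 km; Σt_2 = 27.5 km; Σ(ρt)_1 = 107707.3; Σ(ρt)_2 = 74992.5 (in km·kg/m³).
e = (40.62 − 27.5) − (107707.3 − 74992.5) / 3304 = 3.22 km.

3.22 km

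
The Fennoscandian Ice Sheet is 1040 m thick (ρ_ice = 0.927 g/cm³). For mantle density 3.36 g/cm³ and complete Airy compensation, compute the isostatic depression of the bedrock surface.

287 m

Balancing pressure at the compensation depth: the ice load ρ_ice t is balanced by mantle displaced below, ρ_m s.
s = t ρ_ice / ρ_m = 1040 m × 0.927/3.36 = 287 m.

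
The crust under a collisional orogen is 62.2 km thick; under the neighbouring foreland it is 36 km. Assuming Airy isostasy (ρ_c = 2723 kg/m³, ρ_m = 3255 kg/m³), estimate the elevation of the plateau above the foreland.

4.28 km

Excess crust Δ = 62.2 km − 36 km = 26.2 km, split between elevation h and root r with h + r = Δ.
Airy balance ρ_c h = (ρ_m − ρ_c) r gives r = h ρ_c/(ρ_m − ρ_c), so h (1 + ρ_c/(ρ_m − ρ_c)) = Δ, i.e. h = Δ (ρ_m − ρ_c)/ρ_m.
h = 26.2 km × 532/3255 = 4.28 km.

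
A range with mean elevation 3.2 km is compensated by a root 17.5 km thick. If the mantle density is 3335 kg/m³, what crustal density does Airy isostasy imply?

2820 kg/m³

ρ_c h = (ρ_m − ρ_c) r → ρ_c (h + r) = ρ_m r → ρ_c = ρ_m r / (h + r).
ρ_c = 3335 × 17.5 km / (3.2 km + 17.5 km) = 2820 kg/m³.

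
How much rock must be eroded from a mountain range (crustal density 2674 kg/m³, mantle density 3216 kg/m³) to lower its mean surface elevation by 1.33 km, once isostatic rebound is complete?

Net drop Δ = e − u = e − e ρ_c/ρ_m = e (ρ_m − ρ_c)/ρ_m.
e = Δ ρ_m/(ρ_m − ρ_c) = 1.33 km × 3216/542 = 7.89 km.

7.89 km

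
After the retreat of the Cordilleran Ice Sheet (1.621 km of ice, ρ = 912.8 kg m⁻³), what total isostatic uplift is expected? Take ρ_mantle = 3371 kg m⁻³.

0.439 km

Removing the load lets mantle flow back in; uplift u satisfies ρ_ice t = ρ_m u.
u = t ρ_ice/ρ_m = 1.621 km × 912.8/3371 = 0.439 km.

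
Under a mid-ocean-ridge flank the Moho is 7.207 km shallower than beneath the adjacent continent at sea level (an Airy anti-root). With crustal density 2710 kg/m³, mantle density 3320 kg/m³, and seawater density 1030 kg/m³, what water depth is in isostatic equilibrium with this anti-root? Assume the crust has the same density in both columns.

Replacing a thickness d of crust by seawater at the top must be balanced by replacing crust with mantle at the base: d (ρ_c − ρ_w) = a (ρ_m − ρ_c).
d = a (ρ_m − ρ_c)/(ρ_c − ρ_w) = 7.207 km × 610/1680 = 2.62 km.

2.62 km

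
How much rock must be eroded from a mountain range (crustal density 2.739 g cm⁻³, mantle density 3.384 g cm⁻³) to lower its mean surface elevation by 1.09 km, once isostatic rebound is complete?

Net drop Δ = e − u = e − e ρ_c/ρ_m = e (ρ_m − ρ_c)/ρ_m.
e = Δ ρ_m/(ρ_m − ρ_c) = 1.09 km × 3.384/0.645 = 5.72 km.

5.72 km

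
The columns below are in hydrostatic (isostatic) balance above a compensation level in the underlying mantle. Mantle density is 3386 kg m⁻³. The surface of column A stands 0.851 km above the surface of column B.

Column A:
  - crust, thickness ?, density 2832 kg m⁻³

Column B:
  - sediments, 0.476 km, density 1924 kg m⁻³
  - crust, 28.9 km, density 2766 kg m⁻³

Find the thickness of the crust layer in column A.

Take the compensation level at the base of the deeper column (depth z_c below the surface of column A) and equate Σ ρ_i t_i down to z_c; mantle fills any gap and the z_c terms cancel.
Column A: x×2832 + (z_c − 0 − x)×3386
Column B: 0.851×0 + 0.476×1924 + 28.9×2766 + (z_c − 0.851 − 29.376)×3386
The z_c×3386 term appears on both sides and cancels. Collect the known terms of each column as K = Σ(ρt)_known − 3386 × (depth of known layers): K_A = 0 − 3386×0 = 0; K_B = 80853.224 − 3386×(0.851 + 29.376) = −21495.398.
Balance: K_A − x×(3386 − 2832) = K_B, so x = (K_A − K_B)/(3386 − 2832) = 21495.4/554 = 38.8 km.

38.8 km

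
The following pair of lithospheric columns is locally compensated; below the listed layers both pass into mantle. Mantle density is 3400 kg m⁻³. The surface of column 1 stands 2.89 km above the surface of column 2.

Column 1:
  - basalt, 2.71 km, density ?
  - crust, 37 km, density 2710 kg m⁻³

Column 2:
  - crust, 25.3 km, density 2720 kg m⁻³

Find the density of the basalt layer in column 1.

2850 kg m⁻³

Take the compensation level at the base of the deeper column (depth z_c below the surface of column 1) and equate Σ ρ_i t_i down to z_c; mantle fills any gap and the z_c terms cancel.
Column 1: 2.71×ρ + 37×2710 + (z_c − 39.71)×3400
Column 2: 2.89×0 + 25.3×2720 + (z_c − 2.89 − 25.3)×3400
The z_c×3400 term appears on both sides and cancels. Collect the known terms of each column as K = Σ(ρt)_known − 3400 × (depth of known layers): K_1 = 100270 − 3400×39.71 = −34744; K_2 = 68816 − 3400×(2.89 + 25.3) = −27030.
Balance: K_1 + 2.71×ρ = K_2, so ρ = (K_2 − K_1)/2.71 = 7714/2.71 = 2850 kg m⁻³.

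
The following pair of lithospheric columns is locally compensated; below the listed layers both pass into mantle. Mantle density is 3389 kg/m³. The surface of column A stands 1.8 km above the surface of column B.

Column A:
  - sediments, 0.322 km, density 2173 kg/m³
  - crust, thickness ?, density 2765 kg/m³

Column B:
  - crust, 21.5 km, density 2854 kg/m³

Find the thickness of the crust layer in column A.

Take the compensation level at the base of the deeper column (depth z_c below the surface of column A) and equate Σ ρ_i t_i down to z_c; mantle fills any gap and the z_c terms cancel.
Column A: 0.322×2173 + x×2765 + (z_c − 0.322 − x)×3389
Column B: 1.8×0 + 21.5×2854 + (z_c − 1.8 − 21.5)×3389
The z_c×3389 term appears on both sides and cancels. Collect the known terms of each column as K = Σ(ρt)_known − 3389 × (depth of known layers): K_A = 699.706 − 3389×0.322 = −391.552; K_B = 61361 − 3389×(1.8 + 21.5) = −17602.7.
Balance: K_A − x×(3389 − 2765) = K_B, so x = (K_A − K_B)/(3389 − 2765) = 17211.1/624 = 27.6 km.

27.6 km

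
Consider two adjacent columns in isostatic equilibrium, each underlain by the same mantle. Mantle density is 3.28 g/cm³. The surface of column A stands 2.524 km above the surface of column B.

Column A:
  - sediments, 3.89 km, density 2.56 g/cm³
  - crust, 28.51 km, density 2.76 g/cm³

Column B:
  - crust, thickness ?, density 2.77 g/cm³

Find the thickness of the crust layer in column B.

18.3 km

Take the compensation level at the base of the deeper column (depth z_c below the surface of column A) and equate Σ ρ_i t_i down to z_c; mantle fills any gap and the z_c terms cancel.
Column A: 3.89×2.56 + 28.51×2.76 + (z_c − 32.4)×3.28
Column B: 2.524×0 + x×2.77 + (z_c − 2.524 − 0 − x)×3.28
The z_c×3.28 term appears on both sides and cancels. Collect the known terms of each column as K = Σ(ρt)_known − 3.28 × (depth of known layers): K_A = 88.646 − 3.28×32.4 = −17.626; K_B = 0 − 3.28×(2.524 + 0) = −8.27872.
Balance: K_A = K_B − x×(3.28 − 2.77), so x = (K_B − K_A)/(3.28 − 2.77) = 9.34728/0.51 = 18.3 km.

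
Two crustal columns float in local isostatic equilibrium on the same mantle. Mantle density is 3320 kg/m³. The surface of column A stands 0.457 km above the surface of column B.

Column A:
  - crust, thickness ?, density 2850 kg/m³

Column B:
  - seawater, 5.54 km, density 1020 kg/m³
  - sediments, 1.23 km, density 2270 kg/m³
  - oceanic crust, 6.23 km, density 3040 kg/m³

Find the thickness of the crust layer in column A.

Take the compensation level at the base of the deeper column (depth z_c below the surface of column A) and equate Σ ρ_i t_i down to z_c; mantle fills any gap and the z_c terms cancel.
Column A: x×2850 + (z_c − 0 − x)×3320
Column B: 0.457×0 + 5.54×1020 + 1.23×2270 + 6.23×3040 + (z_c − 0.457 − 13)×3320
The z_c×3320 term appears on both sides and cancels. Collect the known terms of each column as K = Σ(ρt)_known − 3320 × (depth of known layers): K_A = 0 − 3320×0 = 0; K_B = 27382.1 − 3320×(0.457 + 13) = −17295.14.
Balance: K_A − x×(3320 − 2850) = K_B, so x = (K_A − K_B)/(3320 − 2850) = 17295.1/470 = 36.8 km.

36.8 km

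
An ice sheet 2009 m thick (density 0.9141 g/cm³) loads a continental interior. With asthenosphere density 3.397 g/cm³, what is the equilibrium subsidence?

Equating mass per unit area of the two columns: the ice load ρ_ice t is balanced by mantle displaced below, ρ_m s.
s = t ρ_ice / ρ_m = 2009 m × 0.9141/3.397 = 541 m.

541 m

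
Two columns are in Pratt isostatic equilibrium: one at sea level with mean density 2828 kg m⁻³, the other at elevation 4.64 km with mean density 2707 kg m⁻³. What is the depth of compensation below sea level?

ρ_ref D = ρ (D + h) → D (ρ_ref − ρ) = ρ h.
D = ρ h/(ρ_ref − ρ) = 2707 × 4.64 km/(2828 − 2707) = 104 km.

104 km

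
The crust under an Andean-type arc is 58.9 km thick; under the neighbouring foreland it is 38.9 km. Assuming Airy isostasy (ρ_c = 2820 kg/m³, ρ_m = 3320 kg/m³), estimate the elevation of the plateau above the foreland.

Excess crust Δ = 58.9 km − 38.9 km = 20 km, split between elevation h and root r with h + r = Δ.
Airy balance ρ_c h = (ρ_m − ρ_c) r gives r = h ρ_c/(ρ_m − ρ_c), so h (1 + ρ_c/(ρ_m − ρ_c)) = Δ, i.e. h = Δ (ρ_m − ρ_c)/ρ_m.
h = 20 km × 500/3320 = 3.01 km.

3.01 km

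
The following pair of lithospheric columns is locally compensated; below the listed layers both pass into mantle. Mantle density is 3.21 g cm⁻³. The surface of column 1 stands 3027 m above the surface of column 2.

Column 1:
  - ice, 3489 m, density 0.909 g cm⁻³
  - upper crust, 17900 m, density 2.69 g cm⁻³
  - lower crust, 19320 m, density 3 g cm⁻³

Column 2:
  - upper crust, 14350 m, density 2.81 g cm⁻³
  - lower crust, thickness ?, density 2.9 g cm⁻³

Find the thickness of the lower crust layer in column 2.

19200 m

Take the compensation level at the base of the deeper column (depth z_c below the surface of column 1) and equate Σ ρ_i t_i down to z_c; mantle fills any gap and the z_c terms cancel.
Column 1: 3489×0.909 + 17900×2.69 + 19320×3 + (z_c − 40709)×3.21
Column 2: 3027×0 + 14350×2.81 + x×2.9 + (z_c − 3027 − 14350 − x)×3.21
The z_c×3.21 term appears on both sides and cancels. Collect the known terms of each column as K = Σ(ρt)_known − 3.21 × (depth of known layers): K_1 = 109282.501 − 3.21×40709 = −21393.389; K_2 = 40323.5 − 3.21×(3027 + 14350) = −15456.67.
Balance: K_1 = K_2 − x×(3.21 − 2.9), so x = (K_2 − K_1)/(3.21 − 2.9) = 5936.72/0.31 = 19200 m.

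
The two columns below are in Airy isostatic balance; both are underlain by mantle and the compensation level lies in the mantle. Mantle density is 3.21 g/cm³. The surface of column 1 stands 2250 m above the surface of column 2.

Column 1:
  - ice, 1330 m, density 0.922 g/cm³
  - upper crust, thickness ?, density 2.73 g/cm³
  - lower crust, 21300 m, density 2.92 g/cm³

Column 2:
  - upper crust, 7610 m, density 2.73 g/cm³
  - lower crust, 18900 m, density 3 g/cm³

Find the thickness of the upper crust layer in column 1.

Take the compensation level at the base of the deeper column (depth z_c below the surface of column 1) and equate Σ ρ_i t_i down to z_c; mantle fills any gap and the z_c terms cancel.
Column 1: 1330×0.922 + x×2.73 + 21300×2.92 + (z_c − 22630 − x)×3.21
Column 2: 2250×0 + 7610×2.73 + 18900×3 + (z_c − 2250 − 26510)×3.21
The z_c×3.21 term appears on both sides and cancels. Collect the known terms of each column as K = Σ(ρt)_known − 3.21 × (depth of known layers): K_1 = 63422.26 − 3.21×22630 = −9220.04; K_2 = 77475.3 − 3.21×(2250 + 26510) = −14844.3.
Balance: K_1 − x×(3.21 − 2.73) = K_2, so x = (K_1 − K_2)/(3.21 − 2.73) = 5624.26/0.48 = 11700 m.

11700 m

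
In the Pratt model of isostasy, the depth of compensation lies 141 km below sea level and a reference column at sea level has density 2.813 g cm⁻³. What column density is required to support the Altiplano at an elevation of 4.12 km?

Pratt balance: ρ_ref D = ρ (D + h).
ρ = ρ_ref D/(D + h) = 2.813 × 141 km/(141 km + 4.12 km) = 2.73 g cm⁻³.

2.73 g cm⁻³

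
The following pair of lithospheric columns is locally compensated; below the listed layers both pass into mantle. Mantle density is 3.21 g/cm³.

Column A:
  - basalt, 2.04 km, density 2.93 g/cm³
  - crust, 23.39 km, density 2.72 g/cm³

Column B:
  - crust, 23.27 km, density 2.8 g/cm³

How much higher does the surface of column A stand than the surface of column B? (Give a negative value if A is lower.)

For any compensation level in the mantle, the mantle terms cancel and isostasy reduces to e = (Σt_A − Σt_B) − (Σ(ρt)_A − Σ(ρt)_B) / ρ_m.
Σt_A = 25.43 km; Σt_B = 23.27 km; Σ(ρt)_A = 69.598; Σ(ρt)_B = 65.156 (in km·g/cm³).
e = (25.43 − 23.27) − (69.598 − 65.156) / 3.21 = 0.776 km.

0.776 km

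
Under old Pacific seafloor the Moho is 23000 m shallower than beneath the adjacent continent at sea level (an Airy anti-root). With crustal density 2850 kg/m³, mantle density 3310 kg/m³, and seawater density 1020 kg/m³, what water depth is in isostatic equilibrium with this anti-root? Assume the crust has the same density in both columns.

Replacing a thickness d of crust by seawater at the top must be balanced by replacing crust with mantle at the base: d (ρ_c − ρ_w) = a (ρ_m − ρ_c).
d = a (ρ_m − ρ_c)/(ρ_c − ρ_w) = 23000 m × 460/1830 = 5780 m.

5780 m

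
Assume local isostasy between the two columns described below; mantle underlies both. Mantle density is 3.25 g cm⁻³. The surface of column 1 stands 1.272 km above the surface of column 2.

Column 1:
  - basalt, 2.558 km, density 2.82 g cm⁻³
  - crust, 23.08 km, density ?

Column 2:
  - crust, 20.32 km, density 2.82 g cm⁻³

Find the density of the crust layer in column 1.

Take the compensation level at the base of the deeper column (depth z_c below the surface of column 1) and equate Σ ρ_i t_i down to z_c; mantle fills any gap and the z_c terms cancel.
Column 1: 2.558×2.82 + 23.08×ρ + (z_c − 25.638)×3.25
Column 2: 1.272×0 + 20.32×2.82 + (z_c − 1.272 − 20.32)×3.25
The z_c×3.25 term appears on both sides and cancels. Collect the known terms of each column as K = Σ(ρt)_known − 3.25 × (depth of known layers): K_1 = 7.21356 − 3.25×25.638 = −76.10994; K_2 = 57.3024 − 3.25×(1.272 + 20.32) = −12.8716.
Balance: K_1 + 23.08×ρ = K_2, so ρ = (K_2 − K_1)/23.08 = 63.2383/23.08 = 2.74 g cm⁻³.

2.74 g cm⁻³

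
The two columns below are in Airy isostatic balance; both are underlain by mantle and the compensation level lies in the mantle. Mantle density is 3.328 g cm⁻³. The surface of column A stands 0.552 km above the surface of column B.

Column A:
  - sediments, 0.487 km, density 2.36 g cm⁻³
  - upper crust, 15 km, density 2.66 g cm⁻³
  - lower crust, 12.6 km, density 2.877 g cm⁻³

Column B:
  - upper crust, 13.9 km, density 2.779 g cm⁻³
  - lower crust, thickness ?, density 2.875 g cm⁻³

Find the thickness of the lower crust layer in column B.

Take the compensation level at the base of the deeper column (depth z_c below the surface of column A) and equate Σ ρ_i t_i down to z_c; mantle fills any gap and the z_c terms cancel.
Column A: 0.487×2.36 + 15×2.66 + 12.6×2.877 + (z_c − 28.087)×3.328
Column B: 0.552×0 + 13.9×2.779 + x×2.875 + (z_c − 0.552 − 13.9 − x)×3.328
The z_c×3.328 term appears on both sides and cancels. Collect the known terms of each column as K = Σ(ρt)_known − 3.328 × (depth of known layers): K_A = 77.29952 − 3.328×28.087 = −16.174016; K_B = 38.6281 − 3.328×(0.552 + 13.9) = −9.468156.
Balance: K_A = K_B − x×(3.328 − 2.875), so x = (K_B − K_A)/(3.328 − 2.875) = 6.70586/0.453 = 14.8 km.

14.8 km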